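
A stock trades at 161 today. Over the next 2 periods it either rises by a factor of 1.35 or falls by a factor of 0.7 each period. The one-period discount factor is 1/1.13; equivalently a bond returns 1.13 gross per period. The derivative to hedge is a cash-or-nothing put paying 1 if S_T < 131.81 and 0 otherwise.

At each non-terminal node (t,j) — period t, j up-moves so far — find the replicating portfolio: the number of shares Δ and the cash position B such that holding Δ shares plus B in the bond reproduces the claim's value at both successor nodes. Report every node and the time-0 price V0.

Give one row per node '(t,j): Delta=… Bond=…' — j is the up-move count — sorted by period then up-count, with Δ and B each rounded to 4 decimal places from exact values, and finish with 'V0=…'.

No-arbitrage ⇒ martingale measure with p* = (R−d)/(u−d) = 0.6615.
Terminal payoffs: V(2,0)=1.0000, V(2,1)=0.0000, V(2,2)=0.0000
Node (1,0) S=112.7000: V=(p*·0.0000+(1−p*)·1.0000)/1.13=0.2995; Δ=(0.0000−1.0000)/(152.1450−78.8900)=-0.0137; B=V−Δ·S=1.8380
Node (1,1) S=217.3500: V=(p*·0.0000+(1−p*)·0.0000)/1.13=0.0000; Δ=(0.0000−0.0000)/(293.4225−152.1450)=0.0000; B=V−Δ·S=0.0000
Node (0,0) S=161.0000: V=(p*·0.0000+(1−p*)·0.2995)/1.13=0.0897; Δ=(0.0000−0.2995)/(217.3500−112.7000)=-0.0029; B=V−Δ·S=0.5505
Each (Δ,B) replicates both successor values, so the strategy is self-financing and V0 is arbitrage-free.

(0,0): Delta=-0.0029 Bond=0.5505
(1,0): Delta=-0.0137 Bond=1.8380
(1,1): Delta=0.0000 Bond=0.0000
V0=0.0897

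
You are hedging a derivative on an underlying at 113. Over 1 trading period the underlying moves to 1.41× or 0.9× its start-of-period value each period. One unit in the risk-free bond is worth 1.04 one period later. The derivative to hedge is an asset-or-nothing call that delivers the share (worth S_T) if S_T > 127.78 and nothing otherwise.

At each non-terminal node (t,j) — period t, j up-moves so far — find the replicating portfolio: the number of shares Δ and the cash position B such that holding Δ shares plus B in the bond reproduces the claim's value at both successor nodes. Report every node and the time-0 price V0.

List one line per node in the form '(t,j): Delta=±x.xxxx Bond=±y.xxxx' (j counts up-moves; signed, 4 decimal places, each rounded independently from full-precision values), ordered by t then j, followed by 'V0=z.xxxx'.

Since d<R<u, set p* = (R−d)/(u−d) = 0.2745; price each node as the discounted p*-expectation of its children.
Terminal payoffs: V(1,0)=0.0000, V(1,1)=159.3300
(0,0): S=113.0000. Δ = (V_up−V_dn)/(S_up−S_dn) = (159.3300−0.0000)/(159.3300−101.7000) = 2.7647. V = [p*·159.3300 + (1−p*)·0.0000]/1.04 = 42.0554. B = V − Δ·S = -270.3563.
Root portfolio cost Δ·113+B reproduces V0=42.0554.

(0,0): Delta=2.7647 Bond=-270.3563
V0=42.0554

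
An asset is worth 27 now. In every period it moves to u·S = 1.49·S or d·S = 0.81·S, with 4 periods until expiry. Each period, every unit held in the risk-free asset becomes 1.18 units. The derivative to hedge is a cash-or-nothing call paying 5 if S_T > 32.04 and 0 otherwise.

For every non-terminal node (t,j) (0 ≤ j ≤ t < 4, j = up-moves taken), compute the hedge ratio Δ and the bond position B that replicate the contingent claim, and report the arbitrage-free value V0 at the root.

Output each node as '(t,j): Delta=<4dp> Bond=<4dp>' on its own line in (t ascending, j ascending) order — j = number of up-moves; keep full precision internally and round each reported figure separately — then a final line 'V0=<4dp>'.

Since d<R<u, set p* = (R−d)/(u−d) = 0.5441; price each node as the discounted p*-expectation of its children.
Terminal payoffs: V(4,0)=0.0000, V(4,1)=0.0000, V(4,2)=5.0000, V(4,3)=5.0000, V(4,4)=5.0000
Node (3,0) S=14.3489: V=(p*·0.0000+(1−p*)·0.0000)/1.18=0.0000; Δ=(0.0000−0.0000)/(21.3799−11.6226)=0.0000; B=V−Δ·S=0.0000
Node (3,1) S=26.3949: V=(p*·5.0000+(1−p*)·0.0000)/1.18=2.3056; Δ=(5.0000−0.0000)/(39.3284−21.3799)=0.2786; B=V−Δ·S=-5.0474
Node (3,2) S=48.5536: V=(p*·5.0000+(1−p*)·5.0000)/1.18=4.2373; Δ=(5.0000−5.0000)/(72.3448−39.3284)=0.0000; B=V−Δ·S=4.2373
Node (3,3) S=89.3146: V=(p*·5.0000+(1−p*)·5.0000)/1.18=4.2373; Δ=(5.0000−5.0000)/(133.0788−72.3448)=0.0000; B=V−Δ·S=4.2373
Node (2,0) S=17.7147: V=(p*·2.3056+(1−p*)·0.0000)/1.18=1.0631; Δ=(2.3056−0.0000)/(26.3949−14.3489)=0.1914; B=V−Δ·S=-2.3274
Node (2,1) S=32.5863: V=(p*·4.2373+(1−p*)·2.3056)/1.18=2.8446; Δ=(4.2373−2.3056)/(48.5536−26.3949)=0.0872; B=V−Δ·S=0.0039
Node (2,2) S=59.9427: V=(p*·4.2373+(1−p*)·4.2373)/1.18=3.5909; Δ=(4.2373−4.2373)/(89.3146−48.5536)=0.0000; B=V−Δ·S=3.5909
Node (1,0) S=21.8700: V=(p*·2.8446+(1−p*)·1.0631)/1.18=1.7224; Δ=(2.8446−1.0631)/(32.5863−17.7147)=0.1198; B=V−Δ·S=-0.8974
Node (1,1) S=40.2300: V=(p*·3.5909+(1−p*)·2.8446)/1.18=2.7548; Δ=(3.5909−2.8446)/(59.9427−32.5863)=0.0273; B=V−Δ·S=1.6573
Node (0,0) S=27.0000: V=(p*·2.7548+(1−p*)·1.7224)/1.18=1.9357; Δ=(2.7548−1.7224)/(40.2300−21.8700)=0.0562; B=V−Δ·S=0.4175
Root portfolio cost Δ·27+B reproduces V0=1.9357.

(0,0): Delta=0.0562 Bond=0.4175
(1,0): Delta=0.1198 Bond=-0.8974
(1,1): Delta=0.0273 Bond=1.6573
(2,0): Delta=0.1914 Bond=-2.3274
(2,1): Delta=0.0872 Bond=0.0039
(2,2): Delta=0.0000 Bond=3.5909
(3,0): Delta=0.0000 Bond=0.0000
(3,1): Delta=0.2786 Bond=-5.0474
(3,2): Delta=0.0000 Bond=4.2373
(3,3): Delta=0.0000 Bond=4.2373
V0=1.9357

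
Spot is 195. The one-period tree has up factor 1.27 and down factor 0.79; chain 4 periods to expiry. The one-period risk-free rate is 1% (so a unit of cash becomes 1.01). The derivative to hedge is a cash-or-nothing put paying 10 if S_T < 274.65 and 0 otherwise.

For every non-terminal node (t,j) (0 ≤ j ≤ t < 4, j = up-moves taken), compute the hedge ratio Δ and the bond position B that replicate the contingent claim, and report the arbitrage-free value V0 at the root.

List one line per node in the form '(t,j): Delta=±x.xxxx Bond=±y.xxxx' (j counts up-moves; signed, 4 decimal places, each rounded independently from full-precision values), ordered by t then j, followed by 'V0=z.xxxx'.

(0,0): Delta=-0.0354 Bond=14.0836
(1,0): Delta=-0.0278 Bond=13.0616
(1,1): Delta=-0.0409 Bond=15.5987
(2,0): Delta=0.0000 Bond=9.8030
(2,1): Delta=-0.0483 Bond=17.1977
(2,2): Delta=-0.0355 Bond=14.0492
(3,0): Delta=0.0000 Bond=9.9010
(3,1): Delta=0.0000 Bond=9.9010
(3,2): Delta=-0.0838 Bond=26.1964
(3,3): Delta=0.0000 Bond=0.0000
V0=7.1810

The replicating-portfolio and risk-neutral prices coincide; use p* = (1.01−0.79)/(1.27−0.79) = 0.4583 for the latter.
Payoff layer (t=4): V(4,0)=10.0000, V(4,1)=10.0000, V(4,2)=10.0000, V(4,3)=0.0000, V(4,4)=0.0000
Node (3,0) S=96.1426: V=(p*·10.0000+(1−p*)·10.0000)/1.01=9.9010; Δ=(10.0000−10.0000)/(122.1011−75.9527)=0.0000; B=V−Δ·S=9.9010
Node (3,1) S=154.5584: V=(p*·10.0000+(1−p*)·10.0000)/1.01=9.9010; Δ=(10.0000−10.0000)/(196.2891−122.1011)=0.0000; B=V−Δ·S=9.9010
Node (3,2) S=248.4672: V=(p*·0.0000+(1−p*)·10.0000)/1.01=5.3630; Δ=(0.0000−10.0000)/(315.5534−196.2891)=-0.0838; B=V−Δ·S=26.1964
Node (3,3) S=399.4347: V=(p*·0.0000+(1−p*)·0.0000)/1.01=0.0000; Δ=(0.0000−0.0000)/(507.2820−315.5534)=0.0000; B=V−Δ·S=0.0000
Node (2,0) S=121.6995: V=(p*·9.9010+(1−p*)·9.9010)/1.01=9.8030; Δ=(9.9010−9.9010)/(154.5584−96.1426)=0.0000; B=V−Δ·S=9.8030
Node (2,1) S=195.6435: V=(p*·5.3630+(1−p*)·9.9010)/1.01=7.7437; Δ=(5.3630−9.9010)/(248.4672−154.5584)=-0.0483; B=V−Δ·S=17.1977
Node (2,2) S=314.5155: V=(p*·0.0000+(1−p*)·5.3630)/1.01=2.8762; Δ=(0.0000−5.3630)/(399.4347−248.4672)=-0.0355; B=V−Δ·S=14.0492
Node (1,0) S=154.0500: V=(p*·7.7437+(1−p*)·9.8030)/1.01=8.7714; Δ=(7.7437−9.8030)/(195.6435−121.6995)=-0.0278; B=V−Δ·S=13.0616
Node (1,1) S=247.6500: V=(p*·2.8762+(1−p*)·7.7437)/1.01=5.4582; Δ=(2.8762−7.7437)/(314.5155−195.6435)=-0.0409; B=V−Δ·S=15.5987
Node (0,0) S=195.0000: V=(p*·5.4582+(1−p*)·8.7714)/1.01=7.1810; Δ=(5.4582−8.7714)/(247.6500−154.0500)=-0.0354; B=V−Δ·S=14.0836
Self-financing check: at every node Δ·S+B equals the discounted successor values.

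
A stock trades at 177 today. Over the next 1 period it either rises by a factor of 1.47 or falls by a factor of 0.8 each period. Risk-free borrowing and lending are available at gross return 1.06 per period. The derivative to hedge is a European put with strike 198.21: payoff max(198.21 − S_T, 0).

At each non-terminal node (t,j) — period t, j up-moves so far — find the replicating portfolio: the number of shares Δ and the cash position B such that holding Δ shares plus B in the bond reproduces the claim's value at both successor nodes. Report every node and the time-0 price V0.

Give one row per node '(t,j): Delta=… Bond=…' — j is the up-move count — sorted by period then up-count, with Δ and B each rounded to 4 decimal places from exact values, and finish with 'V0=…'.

(0,0): Delta=-0.4774 Bond=117.1736
V0=32.6811

Since d<R<u, set p* = (R−d)/(u−d) = 0.3881; price each node as the discounted p*-expectation of its children.
At expiry t=1: V(1,0)=56.6100, V(1,1)=0.0000
  t=0,j=0: stock 177.0000 → up 260.1900 (V=0.0000), down 141.6000 (V=56.6100). Price 32.6811; hedge Δ=-0.4774, bond B=117.1736.
Root portfolio cost Δ·177+B reproduces V0=32.6811.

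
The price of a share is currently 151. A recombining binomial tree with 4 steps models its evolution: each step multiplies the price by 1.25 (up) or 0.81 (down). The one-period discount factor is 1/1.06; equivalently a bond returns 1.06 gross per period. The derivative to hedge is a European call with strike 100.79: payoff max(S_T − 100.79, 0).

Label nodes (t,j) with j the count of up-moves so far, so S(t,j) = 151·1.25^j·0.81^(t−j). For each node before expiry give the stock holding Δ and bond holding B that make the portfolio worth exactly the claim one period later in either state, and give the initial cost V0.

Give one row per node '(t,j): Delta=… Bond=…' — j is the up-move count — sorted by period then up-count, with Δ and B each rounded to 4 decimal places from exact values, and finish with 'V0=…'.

No-arbitrage ⇒ martingale measure with p* = (R−d)/(u−d) = 0.5682.
Terminal payoffs: V(4,0)=0.0000, V(4,1)=0.0000, V(4,2)=54.0086, V(4,3)=138.0967, V(4,4)=267.8623
(3,0): S=80.2476. Δ = (V_up−V_dn)/(S_up−S_dn) = (0.0000−0.0000)/(100.3095−65.0005) = 0.0000. V = [p*·0.0000 + (1−p*)·0.0000]/1.06 = 0.0000. B = V − Δ·S = 0.0000.
(3,1): S=123.8389. Δ = (V_up−V_dn)/(S_up−S_dn) = (54.0086−0.0000)/(154.7986−100.3095) = 0.9912. V = [p*·54.0086 + (1−p*)·0.0000]/1.06 = 28.9497. B = V − Δ·S = -93.7971.
(3,2): S=191.1094. Δ = (V_up−V_dn)/(S_up−S_dn) = (138.0967−54.0086)/(238.8867−154.7986) = 1.0000. V = [p*·138.0967 + (1−p*)·54.0086]/1.06 = 96.0245. B = V − Δ·S = -95.0849.
(3,3): S=294.9219. Δ = (V_up−V_dn)/(S_up−S_dn) = (267.8623−138.0967)/(368.6523−238.8867) = 1.0000. V = [p*·267.8623 + (1−p*)·138.0967]/1.06 = 199.8370. B = V − Δ·S = -95.0849.
(2,0): S=99.0711. Δ = (V_up−V_dn)/(S_up−S_dn) = (28.9497−0.0000)/(123.8389−80.2476) = 0.6641. V = [p*·28.9497 + (1−p*)·0.0000]/1.06 = 15.5176. B = V − Δ·S = -50.2772.
(2,1): S=152.8875. Δ = (V_up−V_dn)/(S_up−S_dn) = (96.0245−28.9497)/(191.1094−123.8389) = 0.9971. V = [p*·96.0245 + (1−p*)·28.9497]/1.06 = 63.2645. B = V − Δ·S = -89.1781.
(2,2): S=235.9375. Δ = (V_up−V_dn)/(S_up−S_dn) = (199.8370−96.0245)/(294.9219−191.1094) = 1.0000. V = [p*·199.8370 + (1−p*)·96.0245]/1.06 = 146.2348. B = V − Δ·S = -89.7027.
(1,0): S=122.3100. Δ = (V_up−V_dn)/(S_up−S_dn) = (63.2645−15.5176)/(152.8875−99.0711) = 0.8872. V = [p*·63.2645 + (1−p*)·15.5176]/1.06 = 40.2326. B = V − Δ·S = -68.2830.
(1,1): S=188.7500. Δ = (V_up−V_dn)/(S_up−S_dn) = (146.2348−63.2645)/(235.9375−152.8875) = 0.9990. V = [p*·146.2348 + (1−p*)·63.2645]/1.06 = 104.1573. B = V − Δ·S = -84.4115.
(0,0): S=151.0000. Δ = (V_up−V_dn)/(S_up−S_dn) = (104.1573−40.2326)/(188.7500−122.3100) = 0.9621. V = [p*·104.1573 + (1−p*)·40.2326]/1.06 = 72.2202. B = V − Δ·S = -73.0631.
Each (Δ,B) replicates both successor values, so the strategy is self-financing and V0 is arbitrage-free.

(0,0): Delta=0.9621 Bond=-73.0631
(1,0): Delta=0.8872 Bond=-68.2830
(1,1): Delta=0.9990 Bond=-84.4115
(2,0): Delta=0.6641 Bond=-50.2772
(2,1): Delta=0.9971 Bond=-89.1781
(2,2): Delta=1.0000 Bond=-89.7027
(3,0): Delta=0.0000 Bond=0.0000
(3,1): Delta=0.9912 Bond=-93.7971
(3,2): Delta=1.0000 Bond=-95.0849
(3,3): Delta=1.0000 Bond=-95.0849
V0=72.2202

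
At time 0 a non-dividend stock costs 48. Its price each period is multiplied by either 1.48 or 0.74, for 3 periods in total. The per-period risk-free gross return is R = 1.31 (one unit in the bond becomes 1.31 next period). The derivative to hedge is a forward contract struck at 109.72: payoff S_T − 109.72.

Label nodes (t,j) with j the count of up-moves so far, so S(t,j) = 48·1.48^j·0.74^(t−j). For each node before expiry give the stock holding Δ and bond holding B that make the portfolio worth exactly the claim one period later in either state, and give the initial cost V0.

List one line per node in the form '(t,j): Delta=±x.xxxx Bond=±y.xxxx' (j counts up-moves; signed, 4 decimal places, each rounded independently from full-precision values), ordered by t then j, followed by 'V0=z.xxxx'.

(0,0): Delta=1.0000 Bond=-48.8059
(1,0): Delta=1.0000 Bond=-63.9357
(1,1): Delta=1.0000 Bond=-63.9357
(2,0): Delta=1.0000 Bond=-83.7557
(2,1): Delta=1.0000 Bond=-83.7557
(2,2): Delta=1.0000 Bond=-83.7557
V0=-0.8059

Under the risk-neutral measure, an up-move has probability p* = (R−d)/(u−d) = 0.7703 and values discount at R = 1.31.
Terminal values V(3,·): V(3,0)=-90.2692, V(3,1)=-70.8185, V(3,2)=-31.9170, V(3,3)=45.8860
(2,0): S=26.2848. Δ = (V_up−V_dn)/(S_up−S_dn) = (-70.8185−-90.2692)/(38.9015−19.4508) = 1.0000. V = [p*·-70.8185 + (1−p*)·-90.2692]/1.31 = -57.4709. B = V − Δ·S = -83.7557.
(2,1): S=52.5696. Δ = (V_up−V_dn)/(S_up−S_dn) = (-31.9170−-70.8185)/(77.8030−38.9015) = 1.0000. V = [p*·-31.9170 + (1−p*)·-70.8185]/1.31 = -31.1861. B = V − Δ·S = -83.7557.
(2,2): S=105.1392. Δ = (V_up−V_dn)/(S_up−S_dn) = (45.8860−-31.9170)/(155.6060−77.8030) = 1.0000. V = [p*·45.8860 + (1−p*)·-31.9170]/1.31 = 21.3835. B = V − Δ·S = -83.7557.
(1,0): S=35.5200. Δ = (V_up−V_dn)/(S_up−S_dn) = (-31.1861−-57.4709)/(52.5696−26.2848) = 1.0000. V = [p*·-31.1861 + (1−p*)·-57.4709]/1.31 = -28.4157. B = V − Δ·S = -63.9357.
(1,1): S=71.0400. Δ = (V_up−V_dn)/(S_up−S_dn) = (21.3835−-31.1861)/(105.1392−52.5696) = 1.0000. V = [p*·21.3835 + (1−p*)·-31.1861]/1.31 = 7.1043. B = V − Δ·S = -63.9357.
(0,0): S=48.0000. Δ = (V_up−V_dn)/(S_up−S_dn) = (7.1043−-28.4157)/(71.0400−35.5200) = 1.0000. V = [p*·7.1043 + (1−p*)·-28.4157]/1.31 = -0.8059. B = V − Δ·S = -48.8059.
Check: Δ(0,0)·S0 + B(0,0) = -0.8059 = V0.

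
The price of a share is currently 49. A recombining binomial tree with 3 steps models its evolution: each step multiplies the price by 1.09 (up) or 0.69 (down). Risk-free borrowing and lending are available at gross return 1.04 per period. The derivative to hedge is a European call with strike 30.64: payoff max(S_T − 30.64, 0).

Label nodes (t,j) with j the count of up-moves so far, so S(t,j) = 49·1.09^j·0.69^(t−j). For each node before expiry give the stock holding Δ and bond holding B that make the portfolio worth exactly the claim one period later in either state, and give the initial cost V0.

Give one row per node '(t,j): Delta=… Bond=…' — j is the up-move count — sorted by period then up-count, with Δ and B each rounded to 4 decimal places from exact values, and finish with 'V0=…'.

The replicating-portfolio and risk-neutral prices coincide; use p* = (1.04−0.69)/(1.09−0.69) = 0.8750 for the latter.
Terminal payoffs: V(3,0)=0.0000, V(3,1)=0.0000, V(3,2)=9.5297, V(3,3)=32.8164
  t=2,j=0: stock 23.3289 → up 25.4285 (V=0.0000), down 16.0969 (V=0.0000). Price 0.0000; hedge Δ=0.0000, bond B=0.0000.
  t=2,j=1: stock 36.8529 → up 40.1697 (V=9.5297), down 25.4285 (V=0.0000). Price 8.0177; hedge Δ=0.6465, bond B=-15.8064.
  t=2,j=2: stock 58.2169 → up 63.4564 (V=32.8164), down 40.1697 (V=9.5297). Price 28.7554; hedge Δ=1.0000, bond B=-29.4615.
  t=1,j=0: stock 33.8100 → up 36.8529 (V=8.0177), down 23.3289 (V=0.0000). Price 6.7457; hedge Δ=0.5929, bond B=-13.2987.
  t=1,j=1: stock 53.4100 → up 58.2169 (V=28.7554), down 36.8529 (V=8.0177). Price 25.1569; hedge Δ=0.9707, bond B=-26.6872.
  t=0,j=0: stock 49.0000 → up 53.4100 (V=25.1569), down 33.8100 (V=6.7457). Price 21.9764; hedge Δ=0.9393, bond B=-24.0515.
The time-0 hedge costs 21.9764, which is the no-arbitrage price.

(0,0): Delta=0.9393 Bond=-24.0515
(1,0): Delta=0.5929 Bond=-13.2987
(1,1): Delta=0.9707 Bond=-26.6872
(2,0): Delta=0.0000 Bond=0.0000
(2,1): Delta=0.6465 Bond=-15.8064
(2,2): Delta=1.0000 Bond=-29.4615
V0=21.9764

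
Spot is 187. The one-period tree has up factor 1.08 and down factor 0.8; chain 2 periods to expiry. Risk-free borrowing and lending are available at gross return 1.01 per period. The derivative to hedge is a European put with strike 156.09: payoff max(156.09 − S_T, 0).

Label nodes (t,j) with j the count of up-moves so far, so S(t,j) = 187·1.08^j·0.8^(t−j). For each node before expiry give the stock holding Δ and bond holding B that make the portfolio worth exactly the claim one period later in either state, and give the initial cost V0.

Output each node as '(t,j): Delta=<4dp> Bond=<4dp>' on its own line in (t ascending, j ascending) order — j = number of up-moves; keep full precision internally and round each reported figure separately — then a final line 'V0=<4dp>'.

(0,0): Delta=-0.1721 Bond=34.4178
(1,0): Delta=-0.8692 Bond=139.0481
(1,1): Delta=0.0000 Bond=0.0000
V0=2.2308

Risk-neutral probability p* = (R−d)/(u−d) = (1.01−0.8)/(1.08−0.8) = 0.7500.
Payoff layer (t=2): V(2,0)=36.4100, V(2,1)=0.0000, V(2,2)=0.0000
Node (1,0) S=149.6000: V=(p*·0.0000+(1−p*)·36.4100)/1.01=9.0124; Δ=(0.0000−36.4100)/(161.5680−119.6800)=-0.8692; B=V−Δ·S=139.0481
Node (1,1) S=201.9600: V=(p*·0.0000+(1−p*)·0.0000)/1.01=0.0000; Δ=(0.0000−0.0000)/(218.1168−161.5680)=0.0000; B=V−Δ·S=0.0000
Node (0,0) S=187.0000: V=(p*·0.0000+(1−p*)·9.0124)/1.01=2.2308; Δ=(0.0000−9.0124)/(201.9600−149.6000)=-0.1721; B=V−Δ·S=34.4178
Each (Δ,B) replicates both successor values, so the strategy is self-financing and V0 is arbitrage-free.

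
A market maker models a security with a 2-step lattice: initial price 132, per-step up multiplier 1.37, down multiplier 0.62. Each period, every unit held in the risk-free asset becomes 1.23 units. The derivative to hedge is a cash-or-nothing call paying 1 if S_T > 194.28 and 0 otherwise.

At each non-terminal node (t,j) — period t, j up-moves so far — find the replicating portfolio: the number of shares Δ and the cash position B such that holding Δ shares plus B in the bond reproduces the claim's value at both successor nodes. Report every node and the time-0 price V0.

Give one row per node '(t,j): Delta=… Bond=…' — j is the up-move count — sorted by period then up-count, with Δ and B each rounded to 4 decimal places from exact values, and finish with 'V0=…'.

(0,0): Delta=0.0067 Bond=-0.4444
(1,0): Delta=0.0000 Bond=0.0000
(1,1): Delta=0.0074 Bond=-0.6721
V0=0.4372

Since d<R<u, set p* = (R−d)/(u−d) = 0.8133; price each node as the discounted p*-expectation of its children.
Terminal payoffs: V(2,0)=0.0000, V(2,1)=0.0000, V(2,2)=1.0000
  t=1,j=0: stock 81.8400 → up 112.1208 (V=0.0000), down 50.7408 (V=0.0000). Price 0.0000; hedge Δ=0.0000, bond B=0.0000.
  t=1,j=1: stock 180.8400 → up 247.7508 (V=1.0000), down 112.1208 (V=0.0000). Price 0.6612; hedge Δ=0.0074, bond B=-0.6721.
  t=0,j=0: stock 132.0000 → up 180.8400 (V=0.6612), down 81.8400 (V=0.0000). Price 0.4372; hedge Δ=0.0067, bond B=-0.4444.
Root portfolio cost Δ·132+B reproduces V0=0.4372.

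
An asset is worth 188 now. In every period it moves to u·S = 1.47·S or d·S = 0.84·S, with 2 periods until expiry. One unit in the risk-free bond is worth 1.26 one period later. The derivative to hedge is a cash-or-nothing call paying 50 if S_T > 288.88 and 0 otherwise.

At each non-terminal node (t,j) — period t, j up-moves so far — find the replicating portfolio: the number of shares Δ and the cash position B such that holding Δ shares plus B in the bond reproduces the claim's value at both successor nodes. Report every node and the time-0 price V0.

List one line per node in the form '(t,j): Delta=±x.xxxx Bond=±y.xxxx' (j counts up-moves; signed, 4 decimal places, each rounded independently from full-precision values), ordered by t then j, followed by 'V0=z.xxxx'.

Since d<R<u, set p* = (R−d)/(u−d) = 0.6667; price each node as the discounted p*-expectation of its children.
Terminal values V(2,·): V(2,0)=0.0000, V(2,1)=0.0000, V(2,2)=50.0000
Node (1,0) S=157.9200: V=(p*·0.0000+(1−p*)·0.0000)/1.26=0.0000; Δ=(0.0000−0.0000)/(232.1424−132.6528)=0.0000; B=V−Δ·S=0.0000
Node (1,1) S=276.3600: V=(p*·50.0000+(1−p*)·0.0000)/1.26=26.4550; Δ=(50.0000−0.0000)/(406.2492−232.1424)=0.2872; B=V−Δ·S=-52.9101
Node (0,0) S=188.0000: V=(p*·26.4550+(1−p*)·0.0000)/1.26=13.9974; Δ=(26.4550−0.0000)/(276.3600−157.9200)=0.2234; B=V−Δ·S=-27.9947
Each (Δ,B) replicates both successor values, so the strategy is self-financing and V0 is arbitrage-free.

(0,0): Delta=0.2234 Bond=-27.9947
(1,0): Delta=0.0000 Bond=0.0000
(1,1): Delta=0.2872 Bond=-52.9101
V0=13.9974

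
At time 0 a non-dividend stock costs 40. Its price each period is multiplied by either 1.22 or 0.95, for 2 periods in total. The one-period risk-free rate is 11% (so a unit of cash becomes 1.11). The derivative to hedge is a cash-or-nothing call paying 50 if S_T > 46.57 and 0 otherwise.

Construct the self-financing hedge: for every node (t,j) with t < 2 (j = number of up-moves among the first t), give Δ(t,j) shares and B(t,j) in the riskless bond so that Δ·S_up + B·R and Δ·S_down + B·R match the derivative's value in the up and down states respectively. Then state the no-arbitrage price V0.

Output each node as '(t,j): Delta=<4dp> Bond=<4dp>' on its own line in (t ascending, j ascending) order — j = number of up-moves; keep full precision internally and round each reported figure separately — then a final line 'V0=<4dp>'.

The replicating-portfolio and risk-neutral prices coincide; use p* = (1.11−0.95)/(1.22−0.95) = 0.5926 for the latter.
Terminal payoffs: V(2,0)=0.0000, V(2,1)=0.0000, V(2,2)=50.0000
(1,0): S=38.0000. Δ = (V_up−V_dn)/(S_up−S_dn) = (0.0000−0.0000)/(46.3600−36.1000) = 0.0000. V = [p*·0.0000 + (1−p*)·0.0000]/1.11 = 0.0000. B = V − Δ·S = 0.0000.
(1,1): S=48.8000. Δ = (V_up−V_dn)/(S_up−S_dn) = (50.0000−0.0000)/(59.5360−46.3600) = 3.7948. V = [p*·50.0000 + (1−p*)·0.0000]/1.11 = 26.6934. B = V − Δ·S = -158.4918.
(0,0): S=40.0000. Δ = (V_up−V_dn)/(S_up−S_dn) = (26.6934−0.0000)/(48.8000−38.0000) = 2.4716. V = [p*·26.6934 + (1−p*)·0.0000]/1.11 = 14.2507. B = V − Δ·S = -84.6136.
Check: Δ(0,0)·S0 + B(0,0) = 14.2507 = V0.

(0,0): Delta=2.4716 Bond=-84.6136
(1,0): Delta=0.0000 Bond=0.0000
(1,1): Delta=3.7948 Bond=-158.4918
V0=14.2507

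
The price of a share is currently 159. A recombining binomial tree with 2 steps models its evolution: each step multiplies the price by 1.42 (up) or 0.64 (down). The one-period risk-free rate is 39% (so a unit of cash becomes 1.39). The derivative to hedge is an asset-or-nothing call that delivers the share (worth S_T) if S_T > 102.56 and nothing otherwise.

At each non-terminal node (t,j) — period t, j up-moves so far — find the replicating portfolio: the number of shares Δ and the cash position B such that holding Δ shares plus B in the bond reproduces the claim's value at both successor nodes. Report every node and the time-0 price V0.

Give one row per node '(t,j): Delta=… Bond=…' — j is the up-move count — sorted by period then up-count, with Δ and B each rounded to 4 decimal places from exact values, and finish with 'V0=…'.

The replicating-portfolio and risk-neutral prices coincide; use p* = (1.39−0.64)/(1.42−0.64) = 0.9615 for the latter.
Terminal values V(2,·): V(2,0)=0.0000, V(2,1)=144.4992, V(2,2)=320.6076
(1,0): S=101.7600. Δ = (V_up−V_dn)/(S_up−S_dn) = (144.4992−0.0000)/(144.4992−65.1264) = 1.8205. V = [p*·144.4992 + (1−p*)·0.0000]/1.39 = 99.9579. B = V − Δ·S = -85.2974.
(1,1): S=225.7800. Δ = (V_up−V_dn)/(S_up−S_dn) = (320.6076−144.4992)/(320.6076−144.4992) = 1.0000. V = [p*·320.6076 + (1−p*)·144.4992]/1.39 = 225.7800. B = V − Δ·S = 0.0000.
(0,0): S=159.0000. Δ = (V_up−V_dn)/(S_up−S_dn) = (225.7800−99.9579)/(225.7800−101.7600) = 1.0145. V = [p*·225.7800 + (1−p*)·99.9579]/1.39 = 158.9501. B = V − Δ·S = -2.3602.
The time-0 hedge costs 158.9501, which is the no-arbitrage price.

(0,0): Delta=1.0145 Bond=-2.3602
(1,0): Delta=1.8205 Bond=-85.2974
(1,1): Delta=1.0000 Bond=0.0000
V0=158.9501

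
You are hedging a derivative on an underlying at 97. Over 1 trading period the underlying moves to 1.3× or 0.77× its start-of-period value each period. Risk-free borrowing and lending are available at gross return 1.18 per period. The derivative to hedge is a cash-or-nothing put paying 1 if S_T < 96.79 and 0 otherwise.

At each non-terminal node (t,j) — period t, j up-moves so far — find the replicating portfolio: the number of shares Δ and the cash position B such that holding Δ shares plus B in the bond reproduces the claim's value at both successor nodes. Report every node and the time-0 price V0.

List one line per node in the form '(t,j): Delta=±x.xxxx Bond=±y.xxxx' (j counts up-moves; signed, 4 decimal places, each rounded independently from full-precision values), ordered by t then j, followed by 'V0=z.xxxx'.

(0,0): Delta=-0.0195 Bond=2.0787
V0=0.1919

The replicating-portfolio and risk-neutral prices coincide; use p* = (1.18−0.77)/(1.3−0.77) = 0.7736 for the latter.
Terminal values V(1,·): V(1,0)=1.0000, V(1,1)=0.0000
Node (0,0) S=97.0000: V=(p*·0.0000+(1−p*)·1.0000)/1.18=0.1919; Δ=(0.0000−1.0000)/(126.1000−74.6900)=-0.0195; B=V−Δ·S=2.0787
Self-financing check: at every node Δ·S+B equals the discounted successor values.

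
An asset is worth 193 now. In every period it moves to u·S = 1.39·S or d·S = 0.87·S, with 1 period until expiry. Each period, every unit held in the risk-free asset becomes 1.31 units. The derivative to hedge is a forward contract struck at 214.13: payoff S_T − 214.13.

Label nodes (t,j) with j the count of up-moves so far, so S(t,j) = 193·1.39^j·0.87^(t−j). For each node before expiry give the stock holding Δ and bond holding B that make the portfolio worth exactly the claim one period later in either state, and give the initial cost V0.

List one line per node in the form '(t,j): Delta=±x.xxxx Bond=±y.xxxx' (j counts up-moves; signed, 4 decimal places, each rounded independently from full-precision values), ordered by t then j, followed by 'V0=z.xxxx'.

Risk-neutral probability p* = (R−d)/(u−d) = (1.31−0.87)/(1.39−0.87) = 0.8462.
Payoff layer (t=1): V(1,0)=-46.2200, V(1,1)=54.1400
  t=0,j=0: stock 193.0000 → up 268.2700 (V=54.1400), down 167.9100 (V=-46.2200). Price 29.5420; hedge Δ=1.0000, bond B=-163.4580.
Self-financing check: at every node Δ·S+B equals the discounted successor values.

(0,0): Delta=1.0000 Bond=-163.4580
V0=29.5420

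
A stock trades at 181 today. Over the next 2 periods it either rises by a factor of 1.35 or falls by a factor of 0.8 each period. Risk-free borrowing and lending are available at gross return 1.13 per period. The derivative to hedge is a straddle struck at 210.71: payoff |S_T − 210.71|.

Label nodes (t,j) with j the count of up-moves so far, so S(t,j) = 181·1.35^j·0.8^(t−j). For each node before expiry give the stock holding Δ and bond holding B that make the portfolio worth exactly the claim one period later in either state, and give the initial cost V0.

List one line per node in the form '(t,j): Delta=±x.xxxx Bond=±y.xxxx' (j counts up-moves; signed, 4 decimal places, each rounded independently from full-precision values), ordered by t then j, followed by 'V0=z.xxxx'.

(0,0): Delta=0.2712 Bond=2.1280
(1,0): Delta=-1.0000 Bond=186.4690
(1,1): Delta=0.7734 Bond=-120.3049
V0=51.2085

Risk-neutral probability p* = (R−d)/(u−d) = (1.13−0.8)/(1.35−0.8) = 0.6000.
Terminal values V(2,·): V(2,0)=94.8700, V(2,1)=15.2300, V(2,2)=119.1625
(1,0): S=144.8000. Δ = (V_up−V_dn)/(S_up−S_dn) = (15.2300−94.8700)/(195.4800−115.8400) = -1.0000. V = [p*·15.2300 + (1−p*)·94.8700]/1.13 = 41.6690. B = V − Δ·S = 186.4690.
(1,1): S=244.3500. Δ = (V_up−V_dn)/(S_up−S_dn) = (119.1625−15.2300)/(329.8725−195.4800) = 0.7734. V = [p*·119.1625 + (1−p*)·15.2300]/1.13 = 68.6633. B = V − Δ·S = -120.3049.
(0,0): S=181.0000. Δ = (V_up−V_dn)/(S_up−S_dn) = (68.6633−41.6690)/(244.3500−144.8000) = 0.2712. V = [p*·68.6633 + (1−p*)·41.6690]/1.13 = 51.2085. B = V − Δ·S = 2.1280.
Root portfolio cost Δ·181+B reproduces V0=51.2085.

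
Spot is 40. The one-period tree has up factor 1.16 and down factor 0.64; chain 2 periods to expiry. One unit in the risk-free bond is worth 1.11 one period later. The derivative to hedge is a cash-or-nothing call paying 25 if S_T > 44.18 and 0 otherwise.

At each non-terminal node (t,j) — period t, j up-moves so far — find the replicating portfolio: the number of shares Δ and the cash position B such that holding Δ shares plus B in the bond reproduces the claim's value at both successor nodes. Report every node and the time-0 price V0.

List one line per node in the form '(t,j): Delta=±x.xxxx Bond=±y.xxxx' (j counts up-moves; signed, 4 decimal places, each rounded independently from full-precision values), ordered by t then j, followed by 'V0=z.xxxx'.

(0,0): Delta=0.9787 Bond=-22.5717
(1,0): Delta=0.0000 Bond=0.0000
(1,1): Delta=1.0361 Bond=-27.7200
V0=16.5761

Since d<R<u, set p* = (R−d)/(u−d) = 0.9038; price each node as the discounted p*-expectation of its children.
Terminal payoffs: V(2,0)=0.0000, V(2,1)=0.0000, V(2,2)=25.0000
Node (1,0) S=25.6000: V=(p*·0.0000+(1−p*)·0.0000)/1.11=0.0000; Δ=(0.0000−0.0000)/(29.6960−16.3840)=0.0000; B=V−Δ·S=0.0000
Node (1,1) S=46.4000: V=(p*·25.0000+(1−p*)·0.0000)/1.11=20.3569; Δ=(25.0000−0.0000)/(53.8240−29.6960)=1.0361; B=V−Δ·S=-27.7200
Node (0,0) S=40.0000: V=(p*·20.3569+(1−p*)·0.0000)/1.11=16.5761; Δ=(20.3569−0.0000)/(46.4000−25.6000)=0.9787; B=V−Δ·S=-22.5717
The time-0 hedge costs 16.5761, which is the no-arbitrage price.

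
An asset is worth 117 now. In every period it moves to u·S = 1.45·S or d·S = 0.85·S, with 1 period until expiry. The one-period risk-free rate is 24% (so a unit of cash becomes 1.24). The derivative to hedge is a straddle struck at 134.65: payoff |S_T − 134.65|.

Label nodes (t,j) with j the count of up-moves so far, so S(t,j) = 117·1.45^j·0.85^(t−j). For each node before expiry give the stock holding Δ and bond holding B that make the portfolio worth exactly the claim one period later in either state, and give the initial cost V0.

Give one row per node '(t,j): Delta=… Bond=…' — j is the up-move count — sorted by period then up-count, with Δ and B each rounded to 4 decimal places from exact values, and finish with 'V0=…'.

Risk-neutral probability p* = (R−d)/(u−d) = (1.24−0.85)/(1.45−0.85) = 0.6500.
At expiry t=1: V(1,0)=35.2000, V(1,1)=35.0000
  t=0,j=0: stock 117.0000 → up 169.6500 (V=35.0000), down 99.4500 (V=35.2000). Price 28.2823; hedge Δ=-0.0028, bond B=28.6156.
Each (Δ,B) replicates both successor values, so the strategy is self-financing and V0 is arbitrage-free.

(0,0): Delta=-0.0028 Bond=28.6156
V0=28.2823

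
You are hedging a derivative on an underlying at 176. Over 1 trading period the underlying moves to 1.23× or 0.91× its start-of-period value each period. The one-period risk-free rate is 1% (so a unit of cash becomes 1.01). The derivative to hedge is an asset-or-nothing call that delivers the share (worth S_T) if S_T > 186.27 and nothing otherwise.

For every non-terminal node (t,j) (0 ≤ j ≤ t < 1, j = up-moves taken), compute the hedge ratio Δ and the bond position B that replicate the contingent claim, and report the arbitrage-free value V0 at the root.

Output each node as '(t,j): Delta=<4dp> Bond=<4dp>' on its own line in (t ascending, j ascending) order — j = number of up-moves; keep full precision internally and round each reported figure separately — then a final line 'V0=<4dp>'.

(0,0): Delta=3.8438 Bond=-609.5198
V0=66.9802

No-arbitrage ⇒ martingale measure with p* = (R−d)/(u−d) = 0.3125.
Terminal payoffs: V(1,0)=0.0000, V(1,1)=216.4800
  t=0,j=0: stock 176.0000 → up 216.4800 (V=216.4800), down 160.1600 (V=0.0000). Price 66.9802; hedge Δ=3.8438, bond B=-609.5198.
The time-0 hedge costs 66.9802, which is the no-arbitrage price.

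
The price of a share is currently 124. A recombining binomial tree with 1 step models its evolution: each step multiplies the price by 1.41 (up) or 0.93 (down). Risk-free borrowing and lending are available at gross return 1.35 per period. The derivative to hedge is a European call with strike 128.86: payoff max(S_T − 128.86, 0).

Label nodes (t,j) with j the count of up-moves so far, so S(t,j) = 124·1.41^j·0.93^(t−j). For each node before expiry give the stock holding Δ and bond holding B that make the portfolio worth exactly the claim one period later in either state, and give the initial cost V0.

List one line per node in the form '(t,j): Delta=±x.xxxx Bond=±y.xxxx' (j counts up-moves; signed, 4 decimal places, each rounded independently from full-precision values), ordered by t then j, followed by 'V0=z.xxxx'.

No-arbitrage ⇒ martingale measure with p* = (R−d)/(u−d) = 0.8750.
Terminal payoffs: V(1,0)=0.0000, V(1,1)=45.9800
Node (0,0) S=124.0000: V=(p*·45.9800+(1−p*)·0.0000)/1.35=29.8019; Δ=(45.9800−0.0000)/(174.8400−115.3200)=0.7725; B=V−Δ·S=-65.9898
The time-0 hedge costs 29.8019, which is the no-arbitrage price.

(0,0): Delta=0.7725 Bond=-65.9898
V0=29.8019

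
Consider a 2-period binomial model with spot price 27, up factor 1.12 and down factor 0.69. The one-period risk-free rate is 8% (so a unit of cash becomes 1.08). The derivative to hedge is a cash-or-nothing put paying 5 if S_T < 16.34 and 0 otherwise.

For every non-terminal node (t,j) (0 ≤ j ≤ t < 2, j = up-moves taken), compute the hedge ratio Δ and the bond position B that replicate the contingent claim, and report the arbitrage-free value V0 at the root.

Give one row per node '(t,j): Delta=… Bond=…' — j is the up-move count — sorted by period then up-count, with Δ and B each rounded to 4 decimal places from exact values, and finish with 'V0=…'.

No-arbitrage ⇒ martingale measure with p* = (R−d)/(u−d) = 0.9070.
Terminal values V(2,·): V(2,0)=5.0000, V(2,1)=0.0000, V(2,2)=0.0000
  t=1,j=0: stock 18.6300 → up 20.8656 (V=0.0000), down 12.8547 (V=5.0000). Price 0.4307; hedge Δ=-0.6241, bond B=12.0586.
  t=1,j=1: stock 30.2400 → up 33.8688 (V=0.0000), down 20.8656 (V=0.0000). Price 0.0000; hedge Δ=0.0000, bond B=0.0000.
  t=0,j=0: stock 27.0000 → up 30.2400 (V=0.0000), down 18.6300 (V=0.4307). Price 0.0371; hedge Δ=-0.0371, bond B=1.0386.
The time-0 hedge costs 0.0371, which is the no-arbitrage price.

(0,0): Delta=-0.0371 Bond=1.0386
(1,0): Delta=-0.6241 Bond=12.0586
(1,1): Delta=0.0000 Bond=0.0000
V0=0.0371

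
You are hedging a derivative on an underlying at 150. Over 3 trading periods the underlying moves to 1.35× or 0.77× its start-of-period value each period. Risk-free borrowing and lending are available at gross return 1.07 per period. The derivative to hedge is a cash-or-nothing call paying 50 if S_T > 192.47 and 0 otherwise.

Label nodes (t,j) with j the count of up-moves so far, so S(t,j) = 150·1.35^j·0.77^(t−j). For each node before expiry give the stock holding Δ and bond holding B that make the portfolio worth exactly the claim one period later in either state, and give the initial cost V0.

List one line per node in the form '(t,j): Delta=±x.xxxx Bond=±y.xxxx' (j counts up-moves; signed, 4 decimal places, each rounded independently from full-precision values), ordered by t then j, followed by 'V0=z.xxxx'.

(0,0): Delta=0.2507 Bond=-16.1409
(1,0): Delta=0.3608 Bond=-29.9888
(1,1): Delta=0.1921 Bond=-5.4006
(2,0): Delta=0.0000 Bond=0.0000
(2,1): Delta=0.5529 Bond=-62.0367
(2,2): Delta=0.0000 Bond=46.7290
V0=21.4626

Risk-neutral probability p* = (R−d)/(u−d) = (1.07−0.77)/(1.35−0.77) = 0.5172.
Terminal values V(3,·): V(3,0)=0.0000, V(3,1)=0.0000, V(3,2)=50.0000, V(3,3)=50.0000
(2,0): S=88.9350. Δ = (V_up−V_dn)/(S_up−S_dn) = (0.0000−0.0000)/(120.0623−68.4800) = 0.0000. V = [p*·0.0000 + (1−p*)·0.0000]/1.07 = 0.0000. B = V − Δ·S = 0.0000.
(2,1): S=155.9250. Δ = (V_up−V_dn)/(S_up−S_dn) = (50.0000−0.0000)/(210.4988−120.0623) = 0.5529. V = [p*·50.0000 + (1−p*)·0.0000]/1.07 = 24.1702. B = V − Δ·S = -62.0367.
(2,2): S=273.3750. Δ = (V_up−V_dn)/(S_up−S_dn) = (50.0000−50.0000)/(369.0563−210.4988) = 0.0000. V = [p*·50.0000 + (1−p*)·50.0000]/1.07 = 46.7290. B = V − Δ·S = 46.7290.
(1,0): S=115.5000. Δ = (V_up−V_dn)/(S_up−S_dn) = (24.1702−0.0000)/(155.9250−88.9350) = 0.3608. V = [p*·24.1702 + (1−p*)·0.0000]/1.07 = 11.6839. B = V − Δ·S = -29.9888.
(1,1): S=202.5000. Δ = (V_up−V_dn)/(S_up−S_dn) = (46.7290−24.1702)/(273.3750−155.9250) = 0.1921. V = [p*·46.7290 + (1−p*)·24.1702]/1.07 = 33.4939. B = V − Δ·S = -5.4006.
(0,0): S=150.0000. Δ = (V_up−V_dn)/(S_up−S_dn) = (33.4939−11.6839)/(202.5000−115.5000) = 0.2507. V = [p*·33.4939 + (1−p*)·11.6839]/1.07 = 21.4626. B = V − Δ·S = -16.1409.
Self-financing check: at every node Δ·S+B equals the discounted successor values.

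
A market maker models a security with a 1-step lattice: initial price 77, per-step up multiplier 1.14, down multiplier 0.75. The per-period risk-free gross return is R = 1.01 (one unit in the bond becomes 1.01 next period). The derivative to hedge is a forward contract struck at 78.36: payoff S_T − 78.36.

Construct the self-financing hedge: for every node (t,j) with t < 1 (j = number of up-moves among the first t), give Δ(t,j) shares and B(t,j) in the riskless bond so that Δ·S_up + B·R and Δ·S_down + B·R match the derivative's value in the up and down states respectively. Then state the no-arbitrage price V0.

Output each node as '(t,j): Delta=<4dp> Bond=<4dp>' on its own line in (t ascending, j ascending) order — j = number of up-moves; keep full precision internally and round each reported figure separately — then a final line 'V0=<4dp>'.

The replicating-portfolio and risk-neutral prices coincide; use p* = (1.01−0.75)/(1.14−0.75) = 0.6667 for the latter.
Terminal values V(1,·): V(1,0)=-20.6100, V(1,1)=9.4200
  t=0,j=0: stock 77.0000 → up 87.7800 (V=9.4200), down 57.7500 (V=-20.6100). Price -0.5842; hedge Δ=1.0000, bond B=-77.5842.
Root portfolio cost Δ·77+B reproduces V0=-0.5842.

(0,0): Delta=1.0000 Bond=-77.5842
V0=-0.5842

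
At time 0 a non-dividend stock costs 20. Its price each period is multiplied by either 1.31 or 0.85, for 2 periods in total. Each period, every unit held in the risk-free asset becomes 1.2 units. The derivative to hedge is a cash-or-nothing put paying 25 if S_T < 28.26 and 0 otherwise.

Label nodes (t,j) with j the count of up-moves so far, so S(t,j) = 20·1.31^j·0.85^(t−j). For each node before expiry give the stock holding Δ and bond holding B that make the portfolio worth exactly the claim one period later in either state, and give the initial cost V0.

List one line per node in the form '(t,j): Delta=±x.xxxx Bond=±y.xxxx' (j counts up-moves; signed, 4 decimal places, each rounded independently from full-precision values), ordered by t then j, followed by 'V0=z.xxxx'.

Under the risk-neutral measure, an up-move has probability p* = (R−d)/(u−d) = 0.7609 and values discount at R = 1.2.
Payoff layer (t=2): V(2,0)=25.0000, V(2,1)=25.0000, V(2,2)=0.0000
  t=1,j=0: stock 17.0000 → up 22.2700 (V=25.0000), down 14.4500 (V=25.0000). Price 20.8333; hedge Δ=0.0000, bond B=20.8333.
  t=1,j=1: stock 26.2000 → up 34.3220 (V=0.0000), down 22.2700 (V=25.0000). Price 4.9819; hedge Δ=-2.0743, bond B=59.3297.
  t=0,j=0: stock 20.0000 → up 26.2000 (V=4.9819), down 17.0000 (V=20.8333). Price 7.3104; hedge Δ=-1.7230, bond B=41.7700.
The time-0 hedge costs 7.3104, which is the no-arbitrage price.

(0,0): Delta=-1.7230 Bond=41.7700
(1,0): Delta=0.0000 Bond=20.8333
(1,1): Delta=-2.0743 Bond=59.3297
V0=7.3104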